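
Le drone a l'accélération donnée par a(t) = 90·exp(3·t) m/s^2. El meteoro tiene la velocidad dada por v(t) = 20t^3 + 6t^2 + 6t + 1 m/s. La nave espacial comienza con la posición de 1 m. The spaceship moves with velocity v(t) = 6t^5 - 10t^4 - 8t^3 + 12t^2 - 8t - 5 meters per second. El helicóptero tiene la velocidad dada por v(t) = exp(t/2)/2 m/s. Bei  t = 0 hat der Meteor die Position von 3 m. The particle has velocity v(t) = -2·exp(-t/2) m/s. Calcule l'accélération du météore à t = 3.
Nous devons dériver notre équation de la vitesse v(t) = 20·t^3 + 6·t^2 + 6·t + 1 1 fois. En prenant d/dt de v(t), nous trouvons a(t) = 60·t^2 + 12·t + 6. Nous avons l'accélération a(t) = 60·t^2 + 12·t + 6. En substituant t = 3: a(3) = 582.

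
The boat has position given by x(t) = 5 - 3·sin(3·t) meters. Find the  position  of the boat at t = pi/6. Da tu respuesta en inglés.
Using x(t) = 5 - 3·sin(3·t) and substituting t = pi/6, we find x = 2.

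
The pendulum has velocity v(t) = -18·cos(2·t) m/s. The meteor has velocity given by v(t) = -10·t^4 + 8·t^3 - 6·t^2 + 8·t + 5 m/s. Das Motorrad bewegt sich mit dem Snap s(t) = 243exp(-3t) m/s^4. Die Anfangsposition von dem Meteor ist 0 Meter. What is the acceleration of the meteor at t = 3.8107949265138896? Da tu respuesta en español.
Partiendo de la velocidad v(t) = -10·t^4 + 8·t^3 - 6·t^2 + 8·t + 5, tomamos 1 derivada. La derivada de la velocidad da la aceleración: a(t) = -40·t^3 + 24·t^2 - 12·t + 8. Usando a(t) = -40·t^3 + 24·t^2 - 12·t + 8 y sustituyendo t = 3.8107949265138896, encontramos a = -1902.83638465221.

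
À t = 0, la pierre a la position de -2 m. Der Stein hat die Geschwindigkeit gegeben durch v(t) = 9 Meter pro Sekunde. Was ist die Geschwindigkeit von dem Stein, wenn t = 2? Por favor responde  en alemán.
Wir haben die Geschwindigkeit v(t) = 9. Durch Einsetzen von t = 2: v(2) = 9.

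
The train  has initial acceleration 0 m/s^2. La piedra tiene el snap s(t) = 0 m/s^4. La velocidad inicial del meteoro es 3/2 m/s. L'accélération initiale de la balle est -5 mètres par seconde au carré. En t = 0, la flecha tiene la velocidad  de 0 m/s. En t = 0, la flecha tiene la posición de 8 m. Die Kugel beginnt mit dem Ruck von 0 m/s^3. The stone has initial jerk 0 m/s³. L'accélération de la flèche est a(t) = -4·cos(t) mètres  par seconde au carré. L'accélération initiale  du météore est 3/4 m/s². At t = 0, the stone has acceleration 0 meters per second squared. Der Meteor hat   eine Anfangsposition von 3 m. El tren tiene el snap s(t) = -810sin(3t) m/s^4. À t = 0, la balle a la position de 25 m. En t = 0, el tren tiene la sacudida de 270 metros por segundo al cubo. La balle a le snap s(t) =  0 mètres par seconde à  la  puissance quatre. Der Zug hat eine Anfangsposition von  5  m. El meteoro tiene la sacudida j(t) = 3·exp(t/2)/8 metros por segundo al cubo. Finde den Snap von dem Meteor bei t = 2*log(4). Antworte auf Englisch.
We must differentiate our jerk equation j(t) = 3·exp(t/2)/8 1 time. The derivative of jerk gives snap: s(t) = 3·exp(t/2)/16. From the given snap equation s(t) = 3·exp(t/2)/16, we substitute t = 2*log(4) to get s = 3/4.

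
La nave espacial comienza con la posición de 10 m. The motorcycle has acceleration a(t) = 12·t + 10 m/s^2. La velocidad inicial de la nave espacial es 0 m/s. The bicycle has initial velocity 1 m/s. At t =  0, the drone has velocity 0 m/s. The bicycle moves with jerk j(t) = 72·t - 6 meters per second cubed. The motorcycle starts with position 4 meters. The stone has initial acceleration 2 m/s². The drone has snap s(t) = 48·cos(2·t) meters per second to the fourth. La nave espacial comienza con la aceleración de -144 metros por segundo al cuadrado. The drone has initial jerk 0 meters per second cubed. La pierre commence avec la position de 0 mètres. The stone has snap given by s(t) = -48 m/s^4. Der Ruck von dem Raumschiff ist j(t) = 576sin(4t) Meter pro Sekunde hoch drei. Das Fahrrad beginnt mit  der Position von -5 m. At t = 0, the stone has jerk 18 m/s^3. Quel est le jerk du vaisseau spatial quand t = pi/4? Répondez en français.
En utilisant j(t) = 576·sin(4·t) et en substituant t = pi/4, nous trouvons j = 0.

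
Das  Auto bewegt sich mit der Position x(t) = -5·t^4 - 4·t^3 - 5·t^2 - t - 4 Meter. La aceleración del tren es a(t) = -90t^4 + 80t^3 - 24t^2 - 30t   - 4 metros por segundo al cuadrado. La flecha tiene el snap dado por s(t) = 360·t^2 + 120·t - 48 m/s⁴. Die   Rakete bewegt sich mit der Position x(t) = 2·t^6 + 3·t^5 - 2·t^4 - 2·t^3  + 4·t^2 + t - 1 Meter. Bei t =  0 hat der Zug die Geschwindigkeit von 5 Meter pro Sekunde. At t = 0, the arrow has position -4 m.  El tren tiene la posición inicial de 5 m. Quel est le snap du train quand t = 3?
En partant de l'accélération a(t) = -90·t^4 + 80·t^3 - 24·t^2 - 30·t - 4, nous prenons 2 dérivées. La dérivée de l'accélération donne le jerk: j(t) = -360·t^3 + 240·t^2 - 48·t - 30. La dérivée du jerk donne le snap: s(t) = -1080·t^2 + 480·t - 48. De l'équation du snap s(t) = -1080·t^2 + 480·t - 48, nous substituons t = 3 pour obtenir s = -8328.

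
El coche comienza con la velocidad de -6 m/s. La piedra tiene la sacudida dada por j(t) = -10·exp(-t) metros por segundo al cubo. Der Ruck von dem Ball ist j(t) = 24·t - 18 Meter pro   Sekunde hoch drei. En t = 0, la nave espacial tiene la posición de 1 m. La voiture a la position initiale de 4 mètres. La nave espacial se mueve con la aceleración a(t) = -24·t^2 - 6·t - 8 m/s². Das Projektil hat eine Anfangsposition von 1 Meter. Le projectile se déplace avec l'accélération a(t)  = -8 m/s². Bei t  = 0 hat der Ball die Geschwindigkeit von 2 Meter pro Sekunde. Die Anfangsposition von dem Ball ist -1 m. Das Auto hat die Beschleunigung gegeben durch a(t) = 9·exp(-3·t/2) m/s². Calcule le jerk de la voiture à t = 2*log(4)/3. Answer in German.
Wir müssen unsere Gleichung für die Beschleunigung a(t) = 9·exp(-3·t/2) 1-mal ableiten. Durch Ableiten von der Beschleunigung erhalten wir den Ruck: j(t) = -27·exp(-3·t/2)/2. Wir haben den Ruck j(t) = -27·exp(-3·t/2)/2. Durch Einsetzen von t = 2*log(4)/3: j(2*log(4)/3) = -27/8.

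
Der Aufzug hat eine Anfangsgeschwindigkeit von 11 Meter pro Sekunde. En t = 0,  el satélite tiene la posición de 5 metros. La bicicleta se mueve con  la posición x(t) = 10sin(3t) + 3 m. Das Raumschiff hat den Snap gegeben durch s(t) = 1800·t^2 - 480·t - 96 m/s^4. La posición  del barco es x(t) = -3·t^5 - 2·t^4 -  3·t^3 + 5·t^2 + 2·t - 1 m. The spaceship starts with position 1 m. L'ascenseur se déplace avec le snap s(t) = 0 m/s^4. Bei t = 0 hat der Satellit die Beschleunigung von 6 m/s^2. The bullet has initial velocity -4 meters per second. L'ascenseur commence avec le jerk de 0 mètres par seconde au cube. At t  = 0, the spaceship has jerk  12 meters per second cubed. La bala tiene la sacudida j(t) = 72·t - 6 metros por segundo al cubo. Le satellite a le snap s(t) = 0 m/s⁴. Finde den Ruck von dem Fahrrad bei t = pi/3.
Ausgehend von der Position x(t) = 10·sin(3·t) + 3, nehmen wir 3 Ableitungen. Mit d/dt von x(t) finden wir v(t) = 30·cos(3·t). Durch Ableiten von der Geschwindigkeit erhalten wir die Beschleunigung: a(t) = -90·sin(3·t). Die Ableitung von der Beschleunigung ergibt den Ruck: j(t) = -270·cos(3·t). Wir haben den Ruck j(t) = -270·cos(3·t). Durch Einsetzen von t = pi/3: j(pi/3) = 270.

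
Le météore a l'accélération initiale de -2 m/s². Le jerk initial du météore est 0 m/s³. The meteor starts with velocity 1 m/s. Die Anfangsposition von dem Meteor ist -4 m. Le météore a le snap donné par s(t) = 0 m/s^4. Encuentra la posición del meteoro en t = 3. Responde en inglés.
We need to integrate our snap equation s(t) = 0 4 times. Integrating snap and using the initial condition j(0) = 0, we get j(t) = 0. Finding the integral of j(t) and using a(0) = -2: a(t) = -2. The antiderivative of acceleration is velocity. Using v(0) = 1, we get v(t) = 1 - 2·t. Integrating velocity and using the initial condition x(0) = -4, we get x(t) = -t^2 + t - 4. Using x(t) = -t^2 + t - 4 and substituting t = 3, we find x = -10.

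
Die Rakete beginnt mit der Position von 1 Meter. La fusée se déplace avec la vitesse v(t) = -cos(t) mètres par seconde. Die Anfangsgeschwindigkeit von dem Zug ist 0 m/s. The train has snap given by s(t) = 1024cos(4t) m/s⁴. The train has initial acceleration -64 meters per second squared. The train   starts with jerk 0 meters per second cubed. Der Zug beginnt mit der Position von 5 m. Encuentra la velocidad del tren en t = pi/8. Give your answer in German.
Wir müssen unsere Gleichung für den Snap s(t) = 1024·cos(4·t) 3-mal integrieren. Das Integral von dem Snap, mit j(0) = 0, ergibt den Ruck: j(t) = 256·sin(4·t). Die Stammfunktion von dem Ruck ist die Beschleunigung. Mit a(0) = -64 erhalten wir a(t) = -64·cos(4·t). Das Integral von der Beschleunigung, mit v(0) = 0, ergibt die Geschwindigkeit: v(t) = -16·sin(4·t). Aus der Gleichung für die Geschwindigkeit v(t) = -16·sin(4·t), setzen wir t = pi/8 ein und erhalten v = -16.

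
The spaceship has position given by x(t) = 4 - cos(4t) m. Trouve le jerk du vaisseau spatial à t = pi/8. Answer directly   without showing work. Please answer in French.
La réponse est -64.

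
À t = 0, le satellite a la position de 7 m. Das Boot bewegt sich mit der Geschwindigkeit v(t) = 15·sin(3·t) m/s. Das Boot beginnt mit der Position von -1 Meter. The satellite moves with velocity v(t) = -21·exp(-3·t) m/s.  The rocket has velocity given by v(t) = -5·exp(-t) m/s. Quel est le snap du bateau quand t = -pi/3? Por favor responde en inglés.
Starting from velocity v(t) = 15·sin(3·t), we take 3 derivatives. Taking d/dt of v(t), we find a(t) = 45·cos(3·t). Differentiating acceleration, we get jerk: j(t) = -135·sin(3·t). Differentiating jerk, we get snap: s(t) = -405·cos(3·t). Using s(t) = -405·cos(3·t) and substituting t = -pi/3, we find s = 405.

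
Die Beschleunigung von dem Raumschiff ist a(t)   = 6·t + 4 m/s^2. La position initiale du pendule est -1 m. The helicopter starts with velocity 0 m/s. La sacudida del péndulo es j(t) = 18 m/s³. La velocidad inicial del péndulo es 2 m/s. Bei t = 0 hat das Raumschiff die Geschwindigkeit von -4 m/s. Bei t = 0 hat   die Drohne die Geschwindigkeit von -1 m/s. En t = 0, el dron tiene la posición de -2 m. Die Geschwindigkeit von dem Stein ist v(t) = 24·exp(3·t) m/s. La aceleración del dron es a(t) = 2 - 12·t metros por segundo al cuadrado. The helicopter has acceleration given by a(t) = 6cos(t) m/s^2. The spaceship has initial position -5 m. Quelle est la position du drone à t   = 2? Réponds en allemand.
Um dies zu lösen, müssen wir 2 Integrale unserer Gleichung für die Beschleunigung a(t) = 2 - 12·t finden. Das Integral von der Beschleunigung ist die Geschwindigkeit. Mit v(0) = -1 erhalten wir v(t) = -6·t^2 + 2·t - 1. Durch Integration von der Geschwindigkeit und Verwendung der Anfangsbedingung x(0) = -2, erhalten wir x(t) = -2·t^3 + t^2 - t - 2. Wir haben die Position x(t) = -2·t^3 + t^2 - t - 2. Durch Einsetzen von t = 2: x(2) = -16.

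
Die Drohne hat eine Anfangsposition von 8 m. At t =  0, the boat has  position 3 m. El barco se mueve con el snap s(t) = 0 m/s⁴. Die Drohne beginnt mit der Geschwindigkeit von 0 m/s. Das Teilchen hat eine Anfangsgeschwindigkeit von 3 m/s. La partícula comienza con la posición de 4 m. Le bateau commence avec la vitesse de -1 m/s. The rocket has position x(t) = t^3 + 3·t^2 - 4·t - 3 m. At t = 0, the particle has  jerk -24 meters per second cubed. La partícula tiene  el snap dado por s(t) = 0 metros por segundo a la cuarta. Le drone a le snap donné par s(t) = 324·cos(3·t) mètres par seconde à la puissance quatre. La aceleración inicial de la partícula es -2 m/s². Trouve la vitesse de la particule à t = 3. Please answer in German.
Ausgehend von dem Snap s(t) = 0, nehmen wir 3 Integrale. Die Stammfunktion von dem Snap, mit j(0) = -24, ergibt den Ruck: j(t) = -24. Das Integral von dem Ruck ist die Beschleunigung. Mit a(0) = -2 erhalten wir a(t) = -24·t - 2. Das Integral von der Beschleunigung ist die Geschwindigkeit. Mit v(0) = 3 erhalten wir v(t) = -12·t^2 - 2·t + 3. Wir haben die Geschwindigkeit v(t) = -12·t^2 - 2·t + 3. Durch Einsetzen von t = 3: v(3) = -111.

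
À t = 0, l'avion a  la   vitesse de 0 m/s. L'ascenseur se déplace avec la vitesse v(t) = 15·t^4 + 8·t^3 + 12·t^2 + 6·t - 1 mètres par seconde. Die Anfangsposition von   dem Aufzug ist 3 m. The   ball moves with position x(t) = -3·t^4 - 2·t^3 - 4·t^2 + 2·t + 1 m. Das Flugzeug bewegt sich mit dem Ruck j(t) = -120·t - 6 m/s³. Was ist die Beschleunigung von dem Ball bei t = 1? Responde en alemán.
Um dies zu lösen, müssen wir 2 Ableitungen unserer Gleichung für die Position x(t) = -3·t^4 - 2·t^3 - 4·t^2 + 2·t + 1 nehmen. Mit d/dt von x(t) finden wir v(t) = -12·t^3 - 6·t^2 - 8·t + 2. Die Ableitung von der Geschwindigkeit ergibt die Beschleunigung: a(t) = -36·t^2 - 12·t - 8. Wir haben die Beschleunigung a(t) = -36·t^2 - 12·t - 8. Durch Einsetzen von t = 1: a(1) = -56.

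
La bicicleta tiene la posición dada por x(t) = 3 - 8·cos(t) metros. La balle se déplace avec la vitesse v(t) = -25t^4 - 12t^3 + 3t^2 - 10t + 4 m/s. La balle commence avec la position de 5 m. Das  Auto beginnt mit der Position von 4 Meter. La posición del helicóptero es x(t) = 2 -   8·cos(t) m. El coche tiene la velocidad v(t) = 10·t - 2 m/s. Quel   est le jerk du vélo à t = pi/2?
Nous devons dériver notre équation de la position x(t) = 3 - 8·cos(t) 3 fois. En dérivant la position, nous obtenons la vitesse: v(t) = 8·sin(t). La dérivée de la vitesse donne l'accélération: a(t) = 8·cos(t). En dérivant l'accélération, nous obtenons le jerk: j(t) = -8·sin(t). Nous avons le jerk j(t) = -8·sin(t). En substituant t = pi/2: j(pi/2) = -8.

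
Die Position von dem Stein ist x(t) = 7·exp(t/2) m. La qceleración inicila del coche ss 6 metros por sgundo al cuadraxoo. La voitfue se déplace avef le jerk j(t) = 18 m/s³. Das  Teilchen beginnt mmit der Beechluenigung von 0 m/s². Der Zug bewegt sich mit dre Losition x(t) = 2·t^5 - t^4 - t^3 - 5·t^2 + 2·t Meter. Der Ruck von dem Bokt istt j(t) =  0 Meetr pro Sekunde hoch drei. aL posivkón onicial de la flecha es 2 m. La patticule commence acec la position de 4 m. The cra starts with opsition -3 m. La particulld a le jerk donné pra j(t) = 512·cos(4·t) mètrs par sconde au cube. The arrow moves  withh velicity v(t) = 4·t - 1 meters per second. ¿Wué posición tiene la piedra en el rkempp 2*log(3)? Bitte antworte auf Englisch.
Using x(t) = 7·exp(t/2) and substituting t = 2*log(3), we find x = 21.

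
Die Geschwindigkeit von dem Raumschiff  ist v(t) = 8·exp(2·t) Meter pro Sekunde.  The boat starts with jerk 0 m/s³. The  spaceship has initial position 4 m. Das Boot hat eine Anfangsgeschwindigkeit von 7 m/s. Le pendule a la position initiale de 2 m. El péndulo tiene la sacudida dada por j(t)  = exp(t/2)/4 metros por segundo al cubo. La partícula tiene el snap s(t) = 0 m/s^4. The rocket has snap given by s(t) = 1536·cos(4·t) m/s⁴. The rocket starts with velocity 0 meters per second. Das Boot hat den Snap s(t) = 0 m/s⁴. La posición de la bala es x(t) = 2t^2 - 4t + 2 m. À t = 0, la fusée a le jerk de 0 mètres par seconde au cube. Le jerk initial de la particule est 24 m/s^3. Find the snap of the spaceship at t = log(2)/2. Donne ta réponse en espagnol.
Partiendo de la velocidad v(t) = 8·exp(2·t), tomamos 3 derivadas. Derivando la velocidad, obtenemos la aceleración: a(t) = 16·exp(2·t). Derivando la aceleración, obtenemos la sacudida: j(t) = 32·exp(2·t). Derivando la sacudida, obtenemos el snap: s(t) = 64·exp(2·t). Usando s(t) = 64·exp(2·t) y sustituyendo t = log(2)/2, encontramos s = 128.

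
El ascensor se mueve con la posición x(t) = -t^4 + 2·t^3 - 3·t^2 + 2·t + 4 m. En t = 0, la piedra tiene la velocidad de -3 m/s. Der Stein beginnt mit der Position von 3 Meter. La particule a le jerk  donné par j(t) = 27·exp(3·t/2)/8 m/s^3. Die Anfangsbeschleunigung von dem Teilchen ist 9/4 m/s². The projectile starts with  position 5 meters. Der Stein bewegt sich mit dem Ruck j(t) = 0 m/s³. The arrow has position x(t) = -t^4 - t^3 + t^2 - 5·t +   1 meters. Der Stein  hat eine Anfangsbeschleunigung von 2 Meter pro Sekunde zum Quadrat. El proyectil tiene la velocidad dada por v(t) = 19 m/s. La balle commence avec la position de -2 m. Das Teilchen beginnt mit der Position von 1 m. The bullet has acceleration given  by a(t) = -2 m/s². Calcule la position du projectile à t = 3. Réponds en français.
Pour résoudre ceci, nous devons prendre 1 intégrale de notre équation de la vitesse v(t) = 19. L'intégrale de la vitesse, avec x(0) = 5, donne la position: x(t) = 19·t + 5. En utilisant x(t) = 19·t + 5 et en substituant t = 3, nous trouvons x = 62.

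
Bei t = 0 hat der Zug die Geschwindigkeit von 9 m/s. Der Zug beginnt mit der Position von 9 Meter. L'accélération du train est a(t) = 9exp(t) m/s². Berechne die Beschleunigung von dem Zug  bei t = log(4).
Mit a(t) = 9·exp(t) und Einsetzen von t = log(4), finden wir a = 36.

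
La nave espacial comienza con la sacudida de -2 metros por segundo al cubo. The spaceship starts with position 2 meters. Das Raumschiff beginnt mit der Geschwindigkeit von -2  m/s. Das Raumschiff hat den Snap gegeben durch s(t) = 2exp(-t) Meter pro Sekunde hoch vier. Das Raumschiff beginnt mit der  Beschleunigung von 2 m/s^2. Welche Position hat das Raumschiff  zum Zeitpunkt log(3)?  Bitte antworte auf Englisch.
We need to integrate our snap equation s(t) = 2·exp(-t) 4 times. Finding the integral of s(t) and using j(0) = -2: j(t) = -2·exp(-t). The integral of jerk is acceleration. Using a(0) = 2, we get a(t) = 2·exp(-t). Taking ∫a(t)dt and applying v(0) = -2, we find v(t) = -2·exp(-t). Finding the antiderivative of v(t) and using x(0) = 2: x(t) = 2·exp(-t). We have position x(t) = 2·exp(-t). Substituting t = log(3): x(log(3)) = 2/3.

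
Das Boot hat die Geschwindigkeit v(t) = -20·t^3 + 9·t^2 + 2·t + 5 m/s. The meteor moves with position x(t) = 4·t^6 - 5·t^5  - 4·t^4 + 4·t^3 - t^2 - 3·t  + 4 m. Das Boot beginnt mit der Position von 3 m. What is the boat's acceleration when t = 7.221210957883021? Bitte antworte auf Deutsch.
Wir müssen unsere Gleichung für die Geschwindigkeit v(t) = -20·t^3 + 9·t^2 + 2·t + 5 1-mal ableiten. Die Ableitung von der Geschwindigkeit ergibt die Beschleunigung: a(t) = -60·t^2 + 18·t + 2. Aus der Gleichung für die Beschleunigung a(t) = -60·t^2 + 18·t + 2, setzen wir t = 7.221210957883021 ein und erhalten a = -2996.77146465309.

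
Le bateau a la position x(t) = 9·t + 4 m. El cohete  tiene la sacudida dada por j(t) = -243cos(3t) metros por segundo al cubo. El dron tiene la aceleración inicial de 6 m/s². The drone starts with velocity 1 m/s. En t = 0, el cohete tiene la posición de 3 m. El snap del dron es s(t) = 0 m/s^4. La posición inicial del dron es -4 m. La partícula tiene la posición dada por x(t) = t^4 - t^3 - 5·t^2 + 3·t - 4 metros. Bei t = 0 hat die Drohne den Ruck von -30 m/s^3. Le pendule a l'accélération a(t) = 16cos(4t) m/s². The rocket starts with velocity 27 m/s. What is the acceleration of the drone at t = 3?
To find the answer, we compute 2 integrals of s(t) = 0. Taking ∫s(t)dt and applying j(0) = -30, we find j(t) = -30. Taking ∫j(t)dt and applying a(0) = 6, we find a(t) = 6 - 30·t. Using a(t) = 6 - 30·t and substituting t = 3, we find a = -84.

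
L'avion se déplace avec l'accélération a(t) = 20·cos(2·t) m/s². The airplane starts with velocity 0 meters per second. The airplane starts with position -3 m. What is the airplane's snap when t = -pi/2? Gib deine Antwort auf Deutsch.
Wir müssen unsere Gleichung für die Beschleunigung a(t) = 20·cos(2·t) 2-mal ableiten. Die Ableitung von der Beschleunigung ergibt den Ruck: j(t) = -40·sin(2·t). Mit d/dt von j(t) finden wir s(t) = -80·cos(2·t). Wir haben den Snap s(t) = -80·cos(2·t). Durch Einsetzen von t = -pi/2: s(-pi/2) = 80.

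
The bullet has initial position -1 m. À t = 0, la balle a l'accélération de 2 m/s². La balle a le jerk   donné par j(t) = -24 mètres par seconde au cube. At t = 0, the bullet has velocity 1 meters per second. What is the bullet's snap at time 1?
We must differentiate our jerk equation j(t) = -24 1 time. Differentiating jerk, we get snap: s(t) = 0. We have snap s(t) = 0. Substituting t = 1: s(1) = 0.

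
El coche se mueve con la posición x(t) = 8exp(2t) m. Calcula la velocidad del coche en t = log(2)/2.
Debemos derivar nuestra ecuación de la posición x(t) = 8·exp(2·t) 1 vez. Tomando d/dt de x(t), encontramos v(t) = 16·exp(2·t). Usando v(t) = 16·exp(2·t) y sustituyendo t = log(2)/2, encontramos v = 32.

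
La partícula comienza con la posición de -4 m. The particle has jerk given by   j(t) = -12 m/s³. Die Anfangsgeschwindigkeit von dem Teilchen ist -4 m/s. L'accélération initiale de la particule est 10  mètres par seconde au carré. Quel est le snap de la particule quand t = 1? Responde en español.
Partiendo de la sacudida j(t) = -12, tomamos 1 derivada. Tomando d/dt de j(t), encontramos s(t) = 0. Tenemos el snap s(t) = 0. Sustituyendo t = 1: s(1) = 0.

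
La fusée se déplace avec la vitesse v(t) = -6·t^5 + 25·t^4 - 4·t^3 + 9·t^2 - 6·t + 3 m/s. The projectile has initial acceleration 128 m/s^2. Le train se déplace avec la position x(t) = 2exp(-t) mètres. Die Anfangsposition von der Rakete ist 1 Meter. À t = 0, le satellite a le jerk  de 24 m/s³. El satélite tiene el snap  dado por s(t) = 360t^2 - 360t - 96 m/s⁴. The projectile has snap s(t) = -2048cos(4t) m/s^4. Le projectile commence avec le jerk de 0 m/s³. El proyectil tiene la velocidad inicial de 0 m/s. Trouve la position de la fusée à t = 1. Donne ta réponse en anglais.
We must find the integral of our velocity equation v(t) = -6·t^5 + 25·t^4 - 4·t^3 + 9·t^2 - 6·t + 3 1 time. Taking ∫v(t)dt and applying x(0) = 1, we find x(t) = -t^6 + 5·t^5 - t^4 + 3·t^3 - 3·t^2 + 3·t + 1. From the given position equation x(t) = -t^6 + 5·t^5 - t^4 + 3·t^3 - 3·t^2 + 3·t + 1, we substitute t = 1 to get x = 7.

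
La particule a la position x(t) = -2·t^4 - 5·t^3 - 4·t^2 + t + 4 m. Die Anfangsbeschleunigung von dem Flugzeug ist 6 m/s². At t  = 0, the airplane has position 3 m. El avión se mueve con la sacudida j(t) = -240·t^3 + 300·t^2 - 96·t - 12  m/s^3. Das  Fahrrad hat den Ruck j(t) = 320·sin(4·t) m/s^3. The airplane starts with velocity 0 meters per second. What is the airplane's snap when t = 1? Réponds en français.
En partant du jerk j(t) = -240·t^3 + 300·t^2 - 96·t - 12, nous prenons 1 dérivée. En prenant d/dt de j(t), nous trouvons s(t) = -720·t^2 + 600·t - 96. En utilisant s(t) = -720·t^2 + 600·t - 96 et en substituant t = 1, nous trouvons s = -216.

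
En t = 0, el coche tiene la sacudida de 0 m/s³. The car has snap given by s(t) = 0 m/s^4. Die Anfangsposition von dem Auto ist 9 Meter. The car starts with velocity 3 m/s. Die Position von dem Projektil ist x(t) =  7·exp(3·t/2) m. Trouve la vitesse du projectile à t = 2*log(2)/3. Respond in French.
Nous devons dériver notre équation de la position x(t) = 7·exp(3·t/2) 1 fois. La dérivée de la position donne la vitesse: v(t) = 21·exp(3·t/2)/2. En utilisant v(t) = 21·exp(3·t/2)/2 et en substituant t = 2*log(2)/3, nous trouvons v = 21.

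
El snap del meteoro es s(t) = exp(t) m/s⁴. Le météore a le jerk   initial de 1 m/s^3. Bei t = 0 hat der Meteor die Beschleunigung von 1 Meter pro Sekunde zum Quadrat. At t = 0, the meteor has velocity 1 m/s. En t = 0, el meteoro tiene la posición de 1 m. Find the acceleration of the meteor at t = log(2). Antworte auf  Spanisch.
Para resolver esto, necesitamos tomar 2 antiderivadas de nuestra ecuación del snap s(t) = exp(t). Tomando ∫s(t)dt y aplicando j(0) = 1, encontramos j(t) = exp(t). Tomando ∫j(t)dt y aplicando a(0) = 1, encontramos a(t) = exp(t). Tenemos la aceleración a(t) = exp(t). Sustituyendo t = log(2): a(log(2)) = 2.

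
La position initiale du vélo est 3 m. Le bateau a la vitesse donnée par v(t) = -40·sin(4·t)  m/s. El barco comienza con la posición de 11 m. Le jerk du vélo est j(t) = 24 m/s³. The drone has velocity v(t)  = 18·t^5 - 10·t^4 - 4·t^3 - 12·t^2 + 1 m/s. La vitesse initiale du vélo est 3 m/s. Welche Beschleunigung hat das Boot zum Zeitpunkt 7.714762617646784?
Wir müssen unsere Gleichung für die Geschwindigkeit v(t) = -40·sin(4·t) 1-mal ableiten. Mit d/dt von v(t) finden wir a(t) = -160·cos(4·t). Aus der Gleichung für die Beschleunigung a(t) = -160·cos(4·t), setzen wir t = 7.714762617646784 ein und erhalten a = -135.825658422427.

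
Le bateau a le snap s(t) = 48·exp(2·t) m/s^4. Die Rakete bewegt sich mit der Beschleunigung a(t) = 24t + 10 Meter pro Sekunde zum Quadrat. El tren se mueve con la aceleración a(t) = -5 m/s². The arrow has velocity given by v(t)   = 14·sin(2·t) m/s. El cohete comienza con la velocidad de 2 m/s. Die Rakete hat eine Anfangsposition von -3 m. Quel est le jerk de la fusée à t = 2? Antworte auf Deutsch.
Ausgehend von der Beschleunigung a(t) = 24·t + 10, nehmen wir 1 Ableitung. Die Ableitung von der Beschleunigung ergibt den Ruck: j(t) = 24. Aus der Gleichung für den Ruck j(t) = 24, setzen wir t = 2 ein und erhalten j = 24.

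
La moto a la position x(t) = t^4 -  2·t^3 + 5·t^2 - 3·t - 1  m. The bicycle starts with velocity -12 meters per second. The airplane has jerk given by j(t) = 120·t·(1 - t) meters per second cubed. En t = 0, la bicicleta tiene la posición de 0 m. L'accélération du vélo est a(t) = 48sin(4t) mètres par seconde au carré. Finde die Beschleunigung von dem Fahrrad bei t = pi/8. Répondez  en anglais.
We have acceleration a(t) = 48·sin(4·t). Substituting t = pi/8: a(pi/8) = 48.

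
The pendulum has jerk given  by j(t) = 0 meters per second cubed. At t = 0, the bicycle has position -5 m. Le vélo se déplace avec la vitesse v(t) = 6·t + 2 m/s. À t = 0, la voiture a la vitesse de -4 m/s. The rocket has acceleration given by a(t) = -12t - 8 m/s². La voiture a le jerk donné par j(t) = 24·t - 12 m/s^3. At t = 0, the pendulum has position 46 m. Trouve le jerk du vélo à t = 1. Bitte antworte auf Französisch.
En partant de la vitesse v(t) = 6·t + 2, nous prenons 2 dérivées. En dérivant la vitesse, nous obtenons l'accélération: a(t) = 6. En prenant d/dt de a(t), nous trouvons j(t) = 0. Nous avons le jerk j(t) = 0. En substituant t = 1: j(1) = 0.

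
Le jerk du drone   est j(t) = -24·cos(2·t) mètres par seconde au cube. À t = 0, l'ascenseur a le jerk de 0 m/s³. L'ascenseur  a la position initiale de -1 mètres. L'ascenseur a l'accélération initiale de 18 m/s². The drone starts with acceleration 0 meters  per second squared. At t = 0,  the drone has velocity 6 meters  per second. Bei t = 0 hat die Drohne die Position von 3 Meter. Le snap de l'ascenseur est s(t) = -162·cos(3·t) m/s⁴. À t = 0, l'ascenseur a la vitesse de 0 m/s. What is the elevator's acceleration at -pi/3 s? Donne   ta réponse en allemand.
Um dies zu lösen, müssen wir 2 Stammfunktionen unserer Gleichung für den Snap s(t) = -162·cos(3·t) finden. Mit ∫s(t)dt und Anwendung von j(0) = 0, finden wir j(t) = -54·sin(3·t). Mit ∫j(t)dt und Anwendung von a(0) = 18, finden wir a(t) = 18·cos(3·t). Mit a(t) = 18·cos(3·t) und Einsetzen von t = -pi/3, finden wir a = -18.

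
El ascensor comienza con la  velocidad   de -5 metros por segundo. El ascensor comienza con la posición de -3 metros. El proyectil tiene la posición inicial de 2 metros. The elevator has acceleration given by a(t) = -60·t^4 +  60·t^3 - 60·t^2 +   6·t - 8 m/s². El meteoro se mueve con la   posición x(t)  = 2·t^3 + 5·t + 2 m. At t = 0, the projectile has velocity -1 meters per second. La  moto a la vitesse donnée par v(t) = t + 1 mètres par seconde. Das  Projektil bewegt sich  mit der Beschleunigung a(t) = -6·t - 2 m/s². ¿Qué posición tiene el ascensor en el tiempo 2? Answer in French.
Pour résoudre ceci, nous devons prendre 2 primitives de notre équation de l'accélération a(t) = -60·t^4 + 60·t^3 - 60·t^2 + 6·t - 8. L'intégrale de l'accélération, avec v(0) = -5, donne la vitesse: v(t) = -12·t^5 + 15·t^4 - 20·t^3 + 3·t^2 - 8·t - 5. L'intégrale de la vitesse, avec x(0) = -3, donne la position: x(t) = -2·t^6 + 3·t^5 - 5·t^4 + t^3 - 4·t^2 - 5·t - 3. De l'équation de la position x(t) = -2·t^6 + 3·t^5 - 5·t^4 + t^3 - 4·t^2 - 5·t - 3, nous substituons t = 2 pour obtenir x = -133.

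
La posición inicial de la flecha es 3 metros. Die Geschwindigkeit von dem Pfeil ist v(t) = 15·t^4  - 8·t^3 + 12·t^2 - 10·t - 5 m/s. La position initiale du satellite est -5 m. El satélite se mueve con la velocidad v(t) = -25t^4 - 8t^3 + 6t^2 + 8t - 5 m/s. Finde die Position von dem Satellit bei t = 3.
Ausgehend von der Geschwindigkeit v(t) = -25·t^4 - 8·t^3 + 6·t^2 + 8·t - 5, nehmen wir 1 Integral. Das Integral von der Geschwindigkeit, mit x(0) = -5, ergibt die Position: x(t) = -5·t^5 - 2·t^4 + 2·t^3 + 4·t^2 - 5·t - 5. Wir haben die Position x(t) = -5·t^5 - 2·t^4 + 2·t^3 + 4·t^2 - 5·t - 5. Durch Einsetzen von t = 3: x(3) = -1307.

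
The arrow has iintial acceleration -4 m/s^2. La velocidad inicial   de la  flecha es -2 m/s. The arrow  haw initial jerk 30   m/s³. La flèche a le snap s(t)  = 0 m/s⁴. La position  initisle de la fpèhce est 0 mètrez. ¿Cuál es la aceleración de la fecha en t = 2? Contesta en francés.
Nous devons intégrer notre équation du snap s(t) = 0 2 fois. En prenant ∫s(t)dt et en appliquant j(0) = 30, nous trouvons j(t) = 30. En intégrant le jerk et en utilisant la condition initiale a(0) = -4, nous obtenons a(t) = 30·t - 4. De l'équation de l'accélération a(t) = 30·t - 4, nous substituons t = 2 pour obtenir a = 56.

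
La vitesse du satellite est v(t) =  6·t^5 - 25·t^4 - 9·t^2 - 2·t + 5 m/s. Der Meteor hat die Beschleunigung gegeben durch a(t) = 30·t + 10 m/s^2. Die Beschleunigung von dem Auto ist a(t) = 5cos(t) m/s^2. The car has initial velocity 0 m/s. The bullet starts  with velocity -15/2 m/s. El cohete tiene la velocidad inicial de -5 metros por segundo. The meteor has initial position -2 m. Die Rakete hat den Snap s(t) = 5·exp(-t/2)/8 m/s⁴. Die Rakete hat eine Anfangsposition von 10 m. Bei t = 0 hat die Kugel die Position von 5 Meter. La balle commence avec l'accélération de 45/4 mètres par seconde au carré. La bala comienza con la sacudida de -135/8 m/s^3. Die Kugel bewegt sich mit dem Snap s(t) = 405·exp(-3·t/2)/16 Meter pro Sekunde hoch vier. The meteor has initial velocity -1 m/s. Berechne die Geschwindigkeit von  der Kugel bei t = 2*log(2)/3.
Wir müssen unsere Gleichung für den Snap s(t) = 405·exp(-3·t/2)/16 3-mal integrieren. Durch Integration von dem Snap und Verwendung der Anfangsbedingung j(0) = -135/8, erhalten wir j(t) = -135·exp(-3·t/2)/8. Das Integral von dem Ruck ist die Beschleunigung. Mit a(0) = 45/4 erhalten wir a(t) = 45·exp(-3·t/2)/4. Durch Integration von der Beschleunigung und Verwendung der Anfangsbedingung v(0) = -15/2, erhalten wir v(t) = -15·exp(-3·t/2)/2. Wir haben die Geschwindigkeit v(t) = -15·exp(-3·t/2)/2. Durch Einsetzen von t = 2*log(2)/3: v(2*log(2)/3) = -15/4.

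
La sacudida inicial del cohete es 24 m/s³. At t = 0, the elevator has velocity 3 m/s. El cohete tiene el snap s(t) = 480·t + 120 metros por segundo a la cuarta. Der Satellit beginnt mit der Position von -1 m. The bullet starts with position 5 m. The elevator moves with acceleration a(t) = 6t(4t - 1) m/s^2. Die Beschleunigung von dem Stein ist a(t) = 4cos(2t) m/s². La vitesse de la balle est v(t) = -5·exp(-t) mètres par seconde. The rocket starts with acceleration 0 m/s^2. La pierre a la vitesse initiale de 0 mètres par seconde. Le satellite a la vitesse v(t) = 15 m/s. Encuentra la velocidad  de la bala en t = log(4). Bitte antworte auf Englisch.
From the given velocity equation v(t) = -5·exp(-t), we substitute t = log(4) to get v = -5/4.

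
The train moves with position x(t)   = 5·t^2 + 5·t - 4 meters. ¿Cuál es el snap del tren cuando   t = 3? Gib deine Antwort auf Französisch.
En partant de la position x(t) = 5·t^2 + 5·t - 4, nous prenons 4 dérivées. En prenant d/dt de x(t), nous trouvons v(t) = 10·t + 5. En prenant d/dt de v(t), nous trouvons a(t) = 10. La dérivée de l'accélération donne le jerk: j(t) = 0. La dérivée du jerk donne le snap: s(t) = 0. En utilisant s(t) = 0 et en substituant t = 3, nous trouvons s = 0.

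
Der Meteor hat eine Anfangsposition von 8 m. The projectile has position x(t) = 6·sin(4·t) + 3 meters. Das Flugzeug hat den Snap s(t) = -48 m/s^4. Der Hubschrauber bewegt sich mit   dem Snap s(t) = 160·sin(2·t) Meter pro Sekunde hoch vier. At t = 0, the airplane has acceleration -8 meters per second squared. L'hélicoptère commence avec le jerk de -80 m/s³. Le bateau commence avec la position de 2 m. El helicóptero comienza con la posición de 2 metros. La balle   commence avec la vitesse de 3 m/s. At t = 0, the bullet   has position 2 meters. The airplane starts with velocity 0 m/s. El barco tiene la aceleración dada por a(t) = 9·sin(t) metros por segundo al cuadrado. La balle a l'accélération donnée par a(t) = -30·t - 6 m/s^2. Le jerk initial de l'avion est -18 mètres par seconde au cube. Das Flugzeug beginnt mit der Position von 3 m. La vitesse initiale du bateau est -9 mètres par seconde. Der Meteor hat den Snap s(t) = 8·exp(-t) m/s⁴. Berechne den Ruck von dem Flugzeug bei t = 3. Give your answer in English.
We need to integrate our snap equation s(t) = -48 1 time. Integrating snap and using the initial condition j(0) = -18, we get j(t) = -48·t - 18. From the given jerk equation j(t) = -48·t - 18, we substitute t = 3 to get j = -162.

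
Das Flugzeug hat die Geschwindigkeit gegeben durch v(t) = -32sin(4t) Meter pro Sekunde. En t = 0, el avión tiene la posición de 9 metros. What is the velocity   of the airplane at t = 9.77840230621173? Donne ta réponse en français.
Nous avons la vitesse v(t) = -32·sin(4·t). En substituant t = 9.77840230621173: v(9.77840230621173) = -31.6099253137110.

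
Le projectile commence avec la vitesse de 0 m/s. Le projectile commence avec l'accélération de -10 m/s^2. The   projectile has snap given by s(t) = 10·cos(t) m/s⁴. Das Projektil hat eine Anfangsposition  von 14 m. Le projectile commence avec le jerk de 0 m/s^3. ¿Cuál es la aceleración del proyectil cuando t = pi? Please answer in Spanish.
Para resolver esto, necesitamos tomar 2 antiderivadas de nuestra ecuación del snap s(t) = 10·cos(t). La integral del snap es la sacudida. Usando j(0) = 0, obtenemos j(t) = 10·sin(t). Integrando la sacudida y usando la condición inicial a(0) = -10, obtenemos a(t) = -10·cos(t). Usando a(t) = -10·cos(t) y sustituyendo t = pi, encontramos a = 10.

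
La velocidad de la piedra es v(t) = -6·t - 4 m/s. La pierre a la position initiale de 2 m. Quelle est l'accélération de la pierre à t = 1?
Pour résoudre ceci, nous devons prendre 1 dérivée de notre équation de la vitesse v(t) = -6·t - 4. En dérivant la vitesse, nous obtenons l'accélération: a(t) = -6. De l'équation de l'accélération a(t) = -6, nous substituons t = 1 pour obtenir a = -6.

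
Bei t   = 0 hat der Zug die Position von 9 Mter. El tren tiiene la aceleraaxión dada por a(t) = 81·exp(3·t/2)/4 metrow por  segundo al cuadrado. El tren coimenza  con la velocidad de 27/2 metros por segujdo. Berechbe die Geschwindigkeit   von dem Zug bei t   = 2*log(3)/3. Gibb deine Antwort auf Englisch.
To solve this, we need to take 1 antiderivative of our acceleration equation a(t) = 81·exp(3·t/2)/4. Integrating acceleration and using the initial condition v(0) = 27/2, we get v(t) = 27·exp(3·t/2)/2. Using v(t) = 27·exp(3·t/2)/2 and substituting t = 2*log(3)/3, we find v = 81/2.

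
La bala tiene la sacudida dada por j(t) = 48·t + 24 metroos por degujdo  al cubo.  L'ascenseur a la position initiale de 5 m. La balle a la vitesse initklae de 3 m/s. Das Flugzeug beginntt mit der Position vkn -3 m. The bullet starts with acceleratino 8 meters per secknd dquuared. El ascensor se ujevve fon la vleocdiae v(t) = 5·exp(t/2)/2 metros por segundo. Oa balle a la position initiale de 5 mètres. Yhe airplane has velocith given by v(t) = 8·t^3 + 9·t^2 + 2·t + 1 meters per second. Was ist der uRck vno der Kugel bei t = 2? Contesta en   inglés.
We have jerk j(t) = 48·t + 24. Substituting t = 2: j(2) = 120.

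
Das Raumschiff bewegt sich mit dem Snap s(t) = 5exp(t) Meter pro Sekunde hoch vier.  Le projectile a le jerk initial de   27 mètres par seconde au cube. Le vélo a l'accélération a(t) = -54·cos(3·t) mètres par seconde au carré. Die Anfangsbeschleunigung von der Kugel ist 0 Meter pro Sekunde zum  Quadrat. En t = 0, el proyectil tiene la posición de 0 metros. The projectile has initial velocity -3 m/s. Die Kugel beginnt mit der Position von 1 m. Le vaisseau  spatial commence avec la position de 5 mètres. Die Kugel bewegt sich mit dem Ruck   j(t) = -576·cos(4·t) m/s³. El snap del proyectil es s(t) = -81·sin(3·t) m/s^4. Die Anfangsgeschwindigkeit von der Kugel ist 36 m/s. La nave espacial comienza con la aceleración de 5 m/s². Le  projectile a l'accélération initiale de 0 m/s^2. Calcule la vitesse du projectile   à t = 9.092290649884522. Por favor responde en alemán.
Wir müssen die Stammfunktion unserer Gleichung für den Snap s(t) = -81·sin(3·t) 3-mal finden. Das Integral von dem Snap, mit j(0) = 27, ergibt den Ruck: j(t) = 27·cos(3·t). Die Stammfunktion von dem Ruck ist die Beschleunigung. Mit a(0) = 0 erhalten wir a(t) = 9·sin(3·t). Durch Integration von der Beschleunigung und Verwendung der Anfangsbedingung v(0) = -3, erhalten wir v(t) = -3·cos(3·t). Aus der Gleichung für die Geschwindigkeit v(t) = -3·cos(3·t), setzen wir t = 9.092290649884522 ein und erhalten v = 1.62730882004670.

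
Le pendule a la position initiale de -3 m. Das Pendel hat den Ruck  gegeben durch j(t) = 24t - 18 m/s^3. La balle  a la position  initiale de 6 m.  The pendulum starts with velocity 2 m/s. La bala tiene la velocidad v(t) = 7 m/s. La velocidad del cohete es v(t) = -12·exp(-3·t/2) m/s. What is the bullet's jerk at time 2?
Starting from velocity v(t) = 7, we take 2 derivatives. The derivative of velocity gives acceleration: a(t) = 0. Taking d/dt of a(t), we find j(t) = 0. Using j(t) = 0 and substituting t = 2, we find j = 0.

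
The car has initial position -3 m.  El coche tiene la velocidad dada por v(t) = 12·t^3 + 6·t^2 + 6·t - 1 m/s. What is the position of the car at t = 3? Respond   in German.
Um dies zu lösen, müssen wir 1 Stammfunktion unserer Gleichung für die Geschwindigkeit v(t) = 12·t^3 + 6·t^2 + 6·t - 1 finden. Die Stammfunktion von der Geschwindigkeit ist die Position. Mit x(0) = -3 erhalten wir x(t) = 3·t^4 + 2·t^3 + 3·t^2 - t - 3. Mit x(t) = 3·t^4 + 2·t^3 + 3·t^2 - t - 3 und Einsetzen von t = 3, finden wir x = 318.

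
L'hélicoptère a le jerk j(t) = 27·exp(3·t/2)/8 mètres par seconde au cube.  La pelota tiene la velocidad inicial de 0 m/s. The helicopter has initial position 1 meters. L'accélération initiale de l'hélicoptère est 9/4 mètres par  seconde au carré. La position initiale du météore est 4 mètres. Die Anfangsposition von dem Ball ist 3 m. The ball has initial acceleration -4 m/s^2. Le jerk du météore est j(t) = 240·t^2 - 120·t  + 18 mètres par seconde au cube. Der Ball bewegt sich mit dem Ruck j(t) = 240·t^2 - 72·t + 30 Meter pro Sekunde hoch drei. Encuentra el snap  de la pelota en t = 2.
Debemos derivar nuestra ecuación de la sacudida j(t) = 240·t^2 - 72·t + 30 1 vez. Derivando la sacudida, obtenemos el snap: s(t) = 480·t - 72. Usando s(t) = 480·t - 72 y sustituyendo t = 2, encontramos s = 888.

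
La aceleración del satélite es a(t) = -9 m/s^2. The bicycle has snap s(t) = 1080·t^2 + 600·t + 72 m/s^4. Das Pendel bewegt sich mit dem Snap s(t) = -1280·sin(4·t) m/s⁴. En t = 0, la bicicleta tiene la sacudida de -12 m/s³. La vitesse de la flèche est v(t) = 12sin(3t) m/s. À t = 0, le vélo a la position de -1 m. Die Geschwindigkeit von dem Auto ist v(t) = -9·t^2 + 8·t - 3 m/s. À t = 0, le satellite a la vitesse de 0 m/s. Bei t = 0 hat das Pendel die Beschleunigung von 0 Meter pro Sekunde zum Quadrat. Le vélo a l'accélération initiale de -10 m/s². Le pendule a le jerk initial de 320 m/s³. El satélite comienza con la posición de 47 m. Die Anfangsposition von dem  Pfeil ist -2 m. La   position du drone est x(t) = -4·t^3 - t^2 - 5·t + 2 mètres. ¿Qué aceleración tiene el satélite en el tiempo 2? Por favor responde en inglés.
From the given acceleration equation a(t) = -9, we substitute t = 2 to get a = -9.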